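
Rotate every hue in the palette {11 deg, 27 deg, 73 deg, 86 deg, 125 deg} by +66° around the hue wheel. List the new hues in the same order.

77°, 93°, 139°, 152°, 191°

11 + 66 = 77°
27 + 66 = 93°
73 + 66 = 139°
86 + 66 = 152°
125 + 66 = 191°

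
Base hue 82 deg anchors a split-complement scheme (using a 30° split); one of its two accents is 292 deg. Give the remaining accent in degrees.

232°

Split-complementary hues sit 30° either side of the complement.
Complement of the base 82°: 82 + 180 = 262°
The given accent 292° is 30° one side of 262°; the other accent sits 30° the other side: 262 − 30 = 232°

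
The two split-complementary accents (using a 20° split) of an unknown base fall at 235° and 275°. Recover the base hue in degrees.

The accents sit 20° either side of the complement, so the complement is their short-arc midpoint on the wheel.
Short-arc midpoint of 235° and 275°: 255°.
Base is 180° from the complement: 255 − 180 = 75°

75°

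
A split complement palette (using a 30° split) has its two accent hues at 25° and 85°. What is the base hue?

235°

The accents sit 30° either side of the complement, so the complement is their short-arc midpoint on the wheel.
Short-arc midpoint of 25° and 85°: 55°.
Base is 180° from the complement: 55 − 180 = -125 → -125 + 360 = 235°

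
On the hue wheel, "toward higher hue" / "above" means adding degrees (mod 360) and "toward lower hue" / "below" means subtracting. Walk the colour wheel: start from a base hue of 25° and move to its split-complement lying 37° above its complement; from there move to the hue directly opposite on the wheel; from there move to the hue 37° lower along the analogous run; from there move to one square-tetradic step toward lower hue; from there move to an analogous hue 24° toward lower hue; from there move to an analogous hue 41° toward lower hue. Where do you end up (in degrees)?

split-comp 37° ↑ +217°: 25 + 217 = 242°
complement +180°: 242 + 180 = 422 → 422 − 360 = 62°
analog 37° ↓ −37°: 62 − 37 = 25°
square ↓ −90°: 25 − 90 = -65 → -65 + 360 = 295°
analog 24° ↓ −24°: 295 − 24 = 271°
analog 41° ↓ −41°: 271 − 41 = 230°

230°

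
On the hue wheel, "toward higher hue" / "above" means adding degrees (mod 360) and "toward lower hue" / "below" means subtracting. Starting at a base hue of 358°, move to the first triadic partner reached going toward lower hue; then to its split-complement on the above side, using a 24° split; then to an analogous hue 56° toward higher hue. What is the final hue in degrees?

138°

358 − 120 = 238°   (triadic ↓)
238 + 204 = 442 → 442 − 360 = 82°   (split-comp 24° ↑)
82 + 56 = 138°   (analog 56° ↑)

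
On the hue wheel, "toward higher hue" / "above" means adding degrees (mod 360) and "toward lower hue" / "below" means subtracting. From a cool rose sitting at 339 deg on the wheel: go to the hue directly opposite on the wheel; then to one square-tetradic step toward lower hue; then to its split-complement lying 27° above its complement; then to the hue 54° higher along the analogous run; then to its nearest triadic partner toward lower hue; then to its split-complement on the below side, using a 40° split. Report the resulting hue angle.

339 + 180 = 519 → 519 − 360 = 159°   (complement)
159 − 90 = 69°   (square ↓)
69 + 207 = 276°   (split-comp 27° ↑)
276 + 54 = 330°   (analog 54° ↑)
330 − 120 = 210°   (triadic ↓)
210 + 140 = 350°   (split-comp 40° ↓)

350°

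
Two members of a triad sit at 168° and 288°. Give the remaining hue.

A triad spaces three hues 120° apart.
The full set is {48°, 168°, 288°}.

48°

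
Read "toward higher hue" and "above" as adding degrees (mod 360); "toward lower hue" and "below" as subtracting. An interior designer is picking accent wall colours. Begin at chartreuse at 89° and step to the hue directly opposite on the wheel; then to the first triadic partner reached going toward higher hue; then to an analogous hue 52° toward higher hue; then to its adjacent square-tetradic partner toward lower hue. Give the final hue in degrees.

complement +180°: 89 + 180 = 269°
triadic ↑ +120°: 269 + 120 = 389 → 389 − 360 = 29°
analog 52° ↑ +52°: 29 + 52 = 81°
square ↓ −90°: 81 − 90 = -9 → -9 + 360 = 351°

351°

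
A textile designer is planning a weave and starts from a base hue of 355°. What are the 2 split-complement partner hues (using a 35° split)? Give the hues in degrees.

Split-complementary hues sit 35° either side of the complement.
Complement of 355°: 355 + 180 = 535 → 535 − 360 = 175°
175 − 35 = 140°
175 + 35 = 210°

140° and 210°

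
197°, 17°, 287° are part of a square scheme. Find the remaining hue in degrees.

107°

A square tetradic scheme places four hues every 90°.
The full set through 17° is {17°, 107°, 197°, 287°}.
Given {17°, 197°, 287°}, the missing hue is 107°.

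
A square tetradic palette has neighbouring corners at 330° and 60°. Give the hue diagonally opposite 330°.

150°

A square tetradic scheme places four hues 90° apart; opposite corners are 180° apart.
330 + 180 = 510 → 510 − 360 = 150°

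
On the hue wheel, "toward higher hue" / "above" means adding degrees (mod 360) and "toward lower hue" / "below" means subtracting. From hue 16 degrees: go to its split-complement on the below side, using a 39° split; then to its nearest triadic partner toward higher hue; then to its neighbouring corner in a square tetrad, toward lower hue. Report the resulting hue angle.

187°

16 + 141 = 157°   (split-comp 39° ↓)
157 + 120 = 277°   (triadic ↑)
277 − 90 = 187°   (square ↓)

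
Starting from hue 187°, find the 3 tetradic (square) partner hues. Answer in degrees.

A square tetradic scheme places four hues every 90°.
187 + 90 = 277°
187 + 180 = 367 → 367 − 360 = 7°
187 + 270 = 457 → 457 − 360 = 97°

277°, 7°, 97°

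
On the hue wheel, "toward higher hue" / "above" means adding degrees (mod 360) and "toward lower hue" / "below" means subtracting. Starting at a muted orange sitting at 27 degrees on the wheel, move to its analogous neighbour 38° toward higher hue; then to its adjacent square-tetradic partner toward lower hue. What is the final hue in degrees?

analog 38° ↑ +38°: 27 + 38 = 65°
square ↓ −90°: 65 − 90 = -25 → -25 + 360 = 335°

335°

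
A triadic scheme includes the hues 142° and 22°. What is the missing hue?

262°

A triad places three hues 120° apart.
The full set through 22° is {22°, 142°, 262°}.
Given {22°, 142°}, the missing hue is 262°.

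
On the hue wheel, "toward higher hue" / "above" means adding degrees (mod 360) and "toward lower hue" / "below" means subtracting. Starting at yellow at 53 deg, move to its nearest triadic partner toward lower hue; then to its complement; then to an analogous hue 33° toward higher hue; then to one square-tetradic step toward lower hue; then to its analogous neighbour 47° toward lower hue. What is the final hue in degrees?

−120° (triadic ↓): 53 − 120 = -67 → -67 + 360 = 293°
+180° (complement): 293 + 180 = 473 → 473 − 360 = 113°
+33° (analog 33° ↑): 113 + 33 = 146°
−90° (square ↓): 146 − 90 = 56°
−47° (analog 47° ↓): 56 − 47 = 9°

9°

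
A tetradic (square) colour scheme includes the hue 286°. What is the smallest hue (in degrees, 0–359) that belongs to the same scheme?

A square tetradic scheme places four hues every 90°.
The full set through 286° is {16°, 106°, 196°, 286°}.

16°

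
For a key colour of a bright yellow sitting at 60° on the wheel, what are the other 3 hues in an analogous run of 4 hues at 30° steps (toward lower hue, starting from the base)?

30°, 0°, 330°

Analogous hues sit every 30° along the wheel.
60 − 30 = 30°
60 − 60 = 0°
60 − 90 = -30 → -30 + 360 = 330°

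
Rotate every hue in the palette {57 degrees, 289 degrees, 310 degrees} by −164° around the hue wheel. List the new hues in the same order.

253°, 125°, 146°

57 − 164 = -107 → -107 + 360 = 253°
289 − 164 = 125°
310 − 164 = 146°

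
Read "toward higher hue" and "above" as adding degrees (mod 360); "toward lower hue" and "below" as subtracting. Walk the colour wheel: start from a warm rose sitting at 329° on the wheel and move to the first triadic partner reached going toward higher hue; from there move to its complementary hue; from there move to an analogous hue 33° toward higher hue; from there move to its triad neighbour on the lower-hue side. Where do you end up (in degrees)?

182°

triadic ↑ +120°: 329 + 120 = 449 → 449 − 360 = 89°
complement +180°: 89 + 180 = 269°
analog 33° ↑ +33°: 269 + 33 = 302°
triadic ↓ −120°: 302 − 120 = 182°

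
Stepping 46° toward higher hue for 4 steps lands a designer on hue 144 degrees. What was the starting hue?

320°

4 steps of 46° (toward higher hue) give a net shift of +184°.
Start = end − shift: 144 − 184 = -40 → -40 + 360 = 320°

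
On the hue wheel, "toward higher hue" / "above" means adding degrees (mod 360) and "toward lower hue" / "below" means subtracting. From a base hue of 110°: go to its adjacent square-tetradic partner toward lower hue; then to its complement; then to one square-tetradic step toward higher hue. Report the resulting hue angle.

290°

110 − 90 = 20°   (square ↓)
20 + 180 = 200°   (complement)
200 + 90 = 290°   (square ↑)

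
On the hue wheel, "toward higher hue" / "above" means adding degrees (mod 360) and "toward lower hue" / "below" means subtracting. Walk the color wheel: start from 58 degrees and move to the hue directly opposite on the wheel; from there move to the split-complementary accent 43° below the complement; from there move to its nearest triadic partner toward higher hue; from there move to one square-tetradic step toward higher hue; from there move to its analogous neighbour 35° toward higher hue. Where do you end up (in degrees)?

260°

58 + 180 = 238°   (complement)
238 + 137 = 375 → 375 − 360 = 15°   (split-comp 43° ↓)
15 + 120 = 135°   (triadic ↑)
135 + 90 = 225°   (square ↑)
225 + 35 = 260°   (analog 35° ↑)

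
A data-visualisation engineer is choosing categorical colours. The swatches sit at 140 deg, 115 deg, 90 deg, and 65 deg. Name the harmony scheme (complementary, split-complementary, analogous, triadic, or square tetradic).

analogous

Sort the hues: 65°, 90°, 115°, 140°.
Successive gaps around the wheel: 25°, 25°, 25°, 285°.
A run of hues at equal small steps (25°) with one large closing gap is an analogous group.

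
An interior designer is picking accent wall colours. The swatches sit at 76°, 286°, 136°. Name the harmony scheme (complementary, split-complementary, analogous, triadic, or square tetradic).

split-complementary

Sort the hues: 76°, 136°, 286°.
Successive gaps around the wheel: 60°, 150°, 150°.
Two 150° gaps and one 60° gap — a base hue opposite a pair of accents 30° either side of its complement — is the split-complementary pattern.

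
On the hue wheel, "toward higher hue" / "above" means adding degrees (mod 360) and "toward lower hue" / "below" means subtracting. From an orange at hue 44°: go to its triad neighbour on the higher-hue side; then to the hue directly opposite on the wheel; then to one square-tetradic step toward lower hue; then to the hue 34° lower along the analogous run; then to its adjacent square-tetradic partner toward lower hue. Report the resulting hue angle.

130°

triadic ↑ +120°: 44 + 120 = 164°
complement +180°: 164 + 180 = 344°
square ↓ −90°: 344 − 90 = 254°
analog 34° ↓ −34°: 254 − 34 = 220°
square ↓ −90°: 220 − 90 = 130°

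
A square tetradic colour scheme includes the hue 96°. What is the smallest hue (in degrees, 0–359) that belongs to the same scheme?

A square tetradic scheme places four hues every 90°.
The full set through 96° is {6°, 96°, 186°, 276°}.

6°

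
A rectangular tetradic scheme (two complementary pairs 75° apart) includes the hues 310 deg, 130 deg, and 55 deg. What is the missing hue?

235°

A rectangular tetradic uses two complementary pairs 75° apart: offsets 0°, 75°, 180°, 255°.
Among {55°, 130°, 310°}, 130° and 310° are a 180° pair.
The remaining hue 55° needs its own complement: 55 + 180 = 235°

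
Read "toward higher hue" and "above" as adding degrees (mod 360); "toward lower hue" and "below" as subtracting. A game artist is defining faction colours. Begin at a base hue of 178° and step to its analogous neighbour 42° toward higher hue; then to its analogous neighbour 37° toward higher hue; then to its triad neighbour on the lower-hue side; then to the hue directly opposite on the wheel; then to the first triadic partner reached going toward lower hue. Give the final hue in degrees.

178 + 42 = 220°   (analog 42° ↑)
220 + 37 = 257°   (analog 37° ↑)
257 − 120 = 137°   (triadic ↓)
137 + 180 = 317°   (complement)
317 − 120 = 197°   (triadic ↓)

197°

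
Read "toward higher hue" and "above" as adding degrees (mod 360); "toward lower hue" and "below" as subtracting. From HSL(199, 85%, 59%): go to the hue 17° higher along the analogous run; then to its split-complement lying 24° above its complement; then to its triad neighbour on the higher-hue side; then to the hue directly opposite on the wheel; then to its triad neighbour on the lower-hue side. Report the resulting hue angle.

240°

+17° (analog 17° ↑): 199 + 17 = 216°
+204° (split-comp 24° ↑): 216 + 204 = 420 → 420 − 360 = 60°
+120° (triadic ↑): 60 + 120 = 180°
+180° (complement): 180 + 180 = 360 → 360 − 360 = 0°
−120° (triadic ↓): 0 − 120 = -120 → -120 + 360 = 240°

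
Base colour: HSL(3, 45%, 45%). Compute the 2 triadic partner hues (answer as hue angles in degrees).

A triad places three hues 120° apart.
3 + 120 = 123°
3 + 240 = 243°

123° and 243°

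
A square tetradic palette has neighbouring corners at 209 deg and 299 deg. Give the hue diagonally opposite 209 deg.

A square tetradic scheme places four hues 90° apart; opposite corners are 180° apart.
209 + 180 = 389 → 389 − 360 = 29°

29°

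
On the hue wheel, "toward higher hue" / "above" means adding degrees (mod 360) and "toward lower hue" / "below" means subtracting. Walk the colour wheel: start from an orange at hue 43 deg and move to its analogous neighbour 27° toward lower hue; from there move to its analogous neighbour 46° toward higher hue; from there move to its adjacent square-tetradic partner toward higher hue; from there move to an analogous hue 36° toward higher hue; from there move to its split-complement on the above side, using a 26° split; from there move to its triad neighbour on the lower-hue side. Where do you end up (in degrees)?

274°

analog 27° ↓ −27°: 43 − 27 = 16°
analog 46° ↑ +46°: 16 + 46 = 62°
square ↑ +90°: 62 + 90 = 152°
analog 36° ↑ +36°: 152 + 36 = 188°
split-comp 26° ↑ +206°: 188 + 206 = 394 → 394 − 360 = 34°
triadic ↓ −120°: 34 − 120 = -86 → -86 + 360 = 274°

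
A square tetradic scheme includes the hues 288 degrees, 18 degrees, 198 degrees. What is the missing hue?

108°

A square tetradic scheme places four hues every 90°.
The full set through 18° is {18°, 108°, 198°, 288°}.
Given {18°, 198°, 288°}, the missing hue is 108°.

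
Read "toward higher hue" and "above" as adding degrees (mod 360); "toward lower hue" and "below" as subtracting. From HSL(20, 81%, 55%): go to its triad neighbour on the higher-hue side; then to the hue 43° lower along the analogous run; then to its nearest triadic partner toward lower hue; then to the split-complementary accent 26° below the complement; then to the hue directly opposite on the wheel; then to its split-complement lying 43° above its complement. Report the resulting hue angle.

triadic ↑ +120°: 20 + 120 = 140°
analog 43° ↓ −43°: 140 − 43 = 97°
triadic ↓ −120°: 97 − 120 = -23 → -23 + 360 = 337°
split-comp 26° ↓ +154°: 337 + 154 = 491 → 491 − 360 = 131°
complement +180°: 131 + 180 = 311°
split-comp 43° ↑ +223°: 311 + 223 = 534 → 534 − 360 = 174°

174°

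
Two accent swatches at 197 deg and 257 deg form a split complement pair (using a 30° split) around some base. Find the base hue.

The accents sit 30° either side of the complement, so the complement is their short-arc midpoint on the wheel.
Short-arc midpoint of 197° and 257°: 227°.
Base is 180° from the complement: 227 − 180 = 47°

47°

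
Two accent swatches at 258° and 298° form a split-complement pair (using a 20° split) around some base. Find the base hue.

The accents sit 20° either side of the complement, so the complement is their short-arc midpoint on the wheel.
Short-arc midpoint of 258° and 298°: 278°.
Base is 180° from the complement: 278 − 180 = 98°

98°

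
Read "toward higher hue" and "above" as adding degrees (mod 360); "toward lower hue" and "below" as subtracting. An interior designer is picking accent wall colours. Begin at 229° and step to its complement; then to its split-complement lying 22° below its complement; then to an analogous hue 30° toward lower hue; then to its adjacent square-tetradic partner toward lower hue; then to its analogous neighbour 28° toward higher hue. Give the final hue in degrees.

115°

229 + 180 = 409 → 409 − 360 = 49°   (complement)
49 + 158 = 207°   (split-comp 22° ↓)
207 − 30 = 177°   (analog 30° ↓)
177 − 90 = 87°   (square ↓)
87 + 28 = 115°   (analog 28° ↑)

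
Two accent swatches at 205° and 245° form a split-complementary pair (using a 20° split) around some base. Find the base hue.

The accents sit 20° either side of the complement, so the complement is their short-arc midpoint on the wheel.
Short-arc midpoint of 205° and 245°: 225°.
Base is 180° from the complement: 225 − 180 = 45°

45°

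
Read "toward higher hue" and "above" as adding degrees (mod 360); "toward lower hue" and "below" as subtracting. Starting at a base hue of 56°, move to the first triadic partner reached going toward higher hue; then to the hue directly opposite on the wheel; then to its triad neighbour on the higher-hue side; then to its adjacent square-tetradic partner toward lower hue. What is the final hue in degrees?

26°

triadic ↑ +120°: 56 + 120 = 176°
complement +180°: 176 + 180 = 356°
triadic ↑ +120°: 356 + 120 = 476 → 476 − 360 = 116°
square ↓ −90°: 116 − 90 = 26°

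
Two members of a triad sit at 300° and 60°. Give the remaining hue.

180°

A triad spaces three hues 120° apart.
The full set is {60°, 180°, 300°}.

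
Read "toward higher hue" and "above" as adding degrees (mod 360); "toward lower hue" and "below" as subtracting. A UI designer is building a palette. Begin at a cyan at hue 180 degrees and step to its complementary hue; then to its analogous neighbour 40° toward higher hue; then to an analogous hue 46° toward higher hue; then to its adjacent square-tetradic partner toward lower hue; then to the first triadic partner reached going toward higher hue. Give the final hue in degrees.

116°

complement +180°: 180 + 180 = 360 → 360 − 360 = 0°
analog 40° ↑ +40°: 0 + 40 = 40°
analog 46° ↑ +46°: 40 + 46 = 86°
square ↓ −90°: 86 − 90 = -4 → -4 + 360 = 356°
triadic ↑ +120°: 356 + 120 = 476 → 476 − 360 = 116°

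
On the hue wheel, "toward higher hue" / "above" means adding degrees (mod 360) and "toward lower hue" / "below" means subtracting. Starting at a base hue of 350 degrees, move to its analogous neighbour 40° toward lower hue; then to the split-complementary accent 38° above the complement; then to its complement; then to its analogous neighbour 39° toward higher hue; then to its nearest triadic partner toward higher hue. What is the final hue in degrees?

350 − 40 = 310°   (analog 40° ↓)
310 + 218 = 528 → 528 − 360 = 168°   (split-comp 38° ↑)
168 + 180 = 348°   (complement)
348 + 39 = 387 → 387 − 360 = 27°   (analog 39° ↑)
27 + 120 = 147°   (triadic ↑)

147°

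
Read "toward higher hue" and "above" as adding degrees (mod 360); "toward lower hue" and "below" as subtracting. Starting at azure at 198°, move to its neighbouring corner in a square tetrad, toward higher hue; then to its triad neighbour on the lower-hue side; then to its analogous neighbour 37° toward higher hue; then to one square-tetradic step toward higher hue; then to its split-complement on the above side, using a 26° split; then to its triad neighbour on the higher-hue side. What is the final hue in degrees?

square ↑ +90°: 198 + 90 = 288°
triadic ↓ −120°: 288 − 120 = 168°
analog 37° ↑ +37°: 168 + 37 = 205°
square ↑ +90°: 205 + 90 = 295°
split-comp 26° ↑ +206°: 295 + 206 = 501 → 501 − 360 = 141°
triadic ↑ +120°: 141 + 120 = 261°

261°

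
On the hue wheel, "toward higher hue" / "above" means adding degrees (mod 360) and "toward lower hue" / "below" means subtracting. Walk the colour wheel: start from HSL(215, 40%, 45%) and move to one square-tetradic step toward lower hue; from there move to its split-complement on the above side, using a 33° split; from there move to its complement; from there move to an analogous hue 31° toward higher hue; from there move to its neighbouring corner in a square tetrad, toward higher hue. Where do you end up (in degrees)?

square ↓ −90°: 215 − 90 = 125°
split-comp 33° ↑ +213°: 125 + 213 = 338°
complement +180°: 338 + 180 = 518 → 518 − 360 = 158°
analog 31° ↑ +31°: 158 + 31 = 189°
square ↑ +90°: 189 + 90 = 279°

279°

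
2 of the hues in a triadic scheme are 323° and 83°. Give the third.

A triad places three hues 120° apart.
The full set through 83° is {83°, 203°, 323°}.
Given {83°, 323°}, the missing hue is 203°.

203°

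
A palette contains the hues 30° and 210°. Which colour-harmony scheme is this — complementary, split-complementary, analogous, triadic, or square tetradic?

Sort the hues: 30°, 210°.
Successive gaps around the wheel: 180°, 180°.
Two hues 180° apart are complementary.

complementary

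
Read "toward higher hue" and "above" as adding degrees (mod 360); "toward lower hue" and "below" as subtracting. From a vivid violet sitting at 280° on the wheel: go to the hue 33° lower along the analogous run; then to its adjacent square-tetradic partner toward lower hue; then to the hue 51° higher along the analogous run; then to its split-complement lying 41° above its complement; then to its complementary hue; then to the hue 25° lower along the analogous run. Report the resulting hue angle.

−33° (analog 33° ↓): 280 − 33 = 247°
−90° (square ↓): 247 − 90 = 157°
+51° (analog 51° ↑): 157 + 51 = 208°
+221° (split-comp 41° ↑): 208 + 221 = 429 → 429 − 360 = 69°
+180° (complement): 69 + 180 = 249°
−25° (analog 25° ↓): 249 − 25 = 224°

224°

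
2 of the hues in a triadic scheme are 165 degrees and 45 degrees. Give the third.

285°

A triad places three hues 120° apart.
The full set through 45° is {45°, 165°, 285°}.
Given {45°, 165°}, the missing hue is 285°.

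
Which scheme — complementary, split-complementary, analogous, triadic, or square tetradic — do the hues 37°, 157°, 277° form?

Sort the hues: 37°, 157°, 277°.
Successive gaps around the wheel: 120°, 120°, 120°.
Three hues equally spaced 120° apart form a triad.

triadic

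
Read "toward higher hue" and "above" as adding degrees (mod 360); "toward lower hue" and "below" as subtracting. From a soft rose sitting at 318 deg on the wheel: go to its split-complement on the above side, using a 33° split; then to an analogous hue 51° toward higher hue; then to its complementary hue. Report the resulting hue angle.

318 + 213 = 531 → 531 − 360 = 171°   (split-comp 33° ↑)
171 + 51 = 222°   (analog 51° ↑)
222 + 180 = 402 → 402 − 360 = 42°   (complement)

42°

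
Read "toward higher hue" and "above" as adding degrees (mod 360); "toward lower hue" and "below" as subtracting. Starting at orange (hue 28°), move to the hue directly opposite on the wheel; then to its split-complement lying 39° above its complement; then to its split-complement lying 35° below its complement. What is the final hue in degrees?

212°

complement +180°: 28 + 180 = 208°
split-comp 39° ↑ +219°: 208 + 219 = 427 → 427 − 360 = 67°
split-comp 35° ↓ +145°: 67 + 145 = 212°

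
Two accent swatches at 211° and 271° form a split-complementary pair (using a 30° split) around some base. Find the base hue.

The accents sit 30° either side of the complement, so the complement is their short-arc midpoint on the wheel.
Short-arc midpoint of 211° and 271°: 241°.
Base is 180° from the complement: 241 − 180 = 61°

61°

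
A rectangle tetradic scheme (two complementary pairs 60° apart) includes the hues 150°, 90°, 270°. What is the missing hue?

A rectangular tetradic uses two complementary pairs 60° apart: offsets 0°, 60°, 180°, 240°.
Among {90°, 150°, 270°}, 90° and 270° are a 180° pair.
The remaining hue 150° needs its own complement: 150 + 180 = 330°

330°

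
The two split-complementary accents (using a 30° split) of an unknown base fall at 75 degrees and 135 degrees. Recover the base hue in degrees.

285°

The accents sit 30° either side of the complement, so the complement is their short-arc midpoint on the wheel.
Short-arc midpoint of 75° and 135°: 105°.
Base is 180° from the complement: 105 − 180 = -75 → -75 + 360 = 285°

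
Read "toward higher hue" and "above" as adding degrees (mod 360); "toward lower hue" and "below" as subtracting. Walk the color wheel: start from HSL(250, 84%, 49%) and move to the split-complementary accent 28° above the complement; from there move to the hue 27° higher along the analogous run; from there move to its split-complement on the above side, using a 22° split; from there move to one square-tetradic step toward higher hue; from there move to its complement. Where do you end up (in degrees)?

237°

split-comp 28° ↑ +208°: 250 + 208 = 458 → 458 − 360 = 98°
analog 27° ↑ +27°: 98 + 27 = 125°
split-comp 22° ↑ +202°: 125 + 202 = 327°
square ↑ +90°: 327 + 90 = 417 → 417 − 360 = 57°
complement +180°: 57 + 180 = 237°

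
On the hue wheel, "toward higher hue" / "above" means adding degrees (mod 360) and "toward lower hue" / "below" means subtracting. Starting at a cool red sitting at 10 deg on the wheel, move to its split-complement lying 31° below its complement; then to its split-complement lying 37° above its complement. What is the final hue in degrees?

split-comp 31° ↓ +149°: 10 + 149 = 159°
split-comp 37° ↑ +217°: 159 + 217 = 376 → 376 − 360 = 16°

16°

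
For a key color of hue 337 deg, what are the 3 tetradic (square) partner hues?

A square tetradic scheme places four hues every 90°.
337 + 90 = 427 → 427 − 360 = 67°
337 + 180 = 517 → 517 − 360 = 157°
337 + 270 = 607 → 607 − 360 = 247°

67°, 157°, 247°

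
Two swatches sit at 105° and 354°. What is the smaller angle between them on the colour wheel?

111°

|105 − 354| = 249.
The shorter arc is 360 − 249 = 111°.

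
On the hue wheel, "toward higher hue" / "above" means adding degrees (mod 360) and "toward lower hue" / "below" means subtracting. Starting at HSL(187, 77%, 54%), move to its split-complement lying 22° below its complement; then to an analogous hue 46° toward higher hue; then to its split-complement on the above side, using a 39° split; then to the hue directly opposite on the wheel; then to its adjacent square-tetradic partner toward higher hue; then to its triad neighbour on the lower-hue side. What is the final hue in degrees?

40°

split-comp 22° ↓ +158°: 187 + 158 = 345°
analog 46° ↑ +46°: 345 + 46 = 391 → 391 − 360 = 31°
split-comp 39° ↑ +219°: 31 + 219 = 250°
complement +180°: 250 + 180 = 430 → 430 − 360 = 70°
square ↑ +90°: 70 + 90 = 160°
triadic ↓ −120°: 160 − 120 = 40°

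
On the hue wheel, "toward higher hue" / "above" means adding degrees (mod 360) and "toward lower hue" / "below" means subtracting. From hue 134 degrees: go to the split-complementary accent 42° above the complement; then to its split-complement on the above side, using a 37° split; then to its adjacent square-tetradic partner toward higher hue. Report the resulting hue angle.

+222° (split-comp 42° ↑): 134 + 222 = 356°
+217° (split-comp 37° ↑): 356 + 217 = 573 → 573 − 360 = 213°
+90° (square ↑): 213 + 90 = 303°

303°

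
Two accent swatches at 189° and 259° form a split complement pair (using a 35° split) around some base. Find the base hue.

The accents sit 35° either side of the complement, so the complement is their short-arc midpoint on the wheel.
Short-arc midpoint of 189° and 259°: 224°.
Base is 180° from the complement: 224 − 180 = 44°

44°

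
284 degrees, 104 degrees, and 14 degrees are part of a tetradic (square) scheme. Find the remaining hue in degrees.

194°

A square tetradic scheme places four hues every 90°.
The full set through 14° is {14°, 104°, 194°, 284°}.
Given {14°, 104°, 284°}, the missing hue is 194°.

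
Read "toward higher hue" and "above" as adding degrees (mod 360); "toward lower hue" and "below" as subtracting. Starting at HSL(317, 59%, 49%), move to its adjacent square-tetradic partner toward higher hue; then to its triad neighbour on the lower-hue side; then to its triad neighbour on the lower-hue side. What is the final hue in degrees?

167°

square ↑ +90°: 317 + 90 = 407 → 407 − 360 = 47°
triadic ↓ −120°: 47 − 120 = -73 → -73 + 360 = 287°
triadic ↓ −120°: 287 − 120 = 167°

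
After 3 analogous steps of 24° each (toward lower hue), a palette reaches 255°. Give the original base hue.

3 steps of 24° (toward lower hue) give a net shift of −72°.
Start = end − shift: 255 + 72 = 327°

327°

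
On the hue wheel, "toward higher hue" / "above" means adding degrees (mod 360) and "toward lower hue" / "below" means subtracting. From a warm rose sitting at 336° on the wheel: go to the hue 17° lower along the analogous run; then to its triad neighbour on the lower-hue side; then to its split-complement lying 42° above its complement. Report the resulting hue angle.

61°

336 − 17 = 319°   (analog 17° ↓)
319 − 120 = 199°   (triadic ↓)
199 + 222 = 421 → 421 − 360 = 61°   (split-comp 42° ↑)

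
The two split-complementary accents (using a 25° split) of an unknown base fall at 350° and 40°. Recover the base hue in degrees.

195°

The accents sit 25° either side of the complement, so the complement is their short-arc midpoint on the wheel.
Short-arc midpoint of 350° and 40°: 15°.
Base is 180° from the complement: 15 − 180 = -165 → -165 + 360 = 195°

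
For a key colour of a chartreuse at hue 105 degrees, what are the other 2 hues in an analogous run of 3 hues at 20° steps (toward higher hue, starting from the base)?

105 + 20 = 125°
105 + 40 = 145°

125° and 145°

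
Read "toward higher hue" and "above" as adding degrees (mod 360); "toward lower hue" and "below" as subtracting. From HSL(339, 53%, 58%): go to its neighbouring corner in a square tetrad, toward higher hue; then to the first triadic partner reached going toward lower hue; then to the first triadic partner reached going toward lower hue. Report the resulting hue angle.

square ↑ +90°: 339 + 90 = 429 → 429 − 360 = 69°
triadic ↓ −120°: 69 − 120 = -51 → -51 + 360 = 309°
triadic ↓ −120°: 309 − 120 = 189°

189°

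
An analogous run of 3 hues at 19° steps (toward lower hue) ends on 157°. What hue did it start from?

195°

2 steps of 19° (toward lower hue) give a net shift of −38°.
Start = end − shift: 157 + 38 = 195°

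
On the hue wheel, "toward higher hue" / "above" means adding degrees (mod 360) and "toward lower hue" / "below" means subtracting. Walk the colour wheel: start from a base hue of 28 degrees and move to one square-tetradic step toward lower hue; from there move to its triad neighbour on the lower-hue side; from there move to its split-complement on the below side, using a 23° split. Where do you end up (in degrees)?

−90° (square ↓): 28 − 90 = -62 → -62 + 360 = 298°
−120° (triadic ↓): 298 − 120 = 178°
+157° (split-comp 23° ↓): 178 + 157 = 335°

335°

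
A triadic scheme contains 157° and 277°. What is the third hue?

A triad spaces three hues 120° apart.
The full set is {37°, 157°, 277°}.

37°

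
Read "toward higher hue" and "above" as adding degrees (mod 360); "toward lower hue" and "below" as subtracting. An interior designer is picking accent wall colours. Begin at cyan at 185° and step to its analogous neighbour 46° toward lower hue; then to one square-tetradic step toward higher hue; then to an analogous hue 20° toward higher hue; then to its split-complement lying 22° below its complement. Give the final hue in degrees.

47°

185 − 46 = 139°   (analog 46° ↓)
139 + 90 = 229°   (square ↑)
229 + 20 = 249°   (analog 20° ↑)
249 + 158 = 407 → 407 − 360 = 47°   (split-comp 22° ↓)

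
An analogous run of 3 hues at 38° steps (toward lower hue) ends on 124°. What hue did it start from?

2 steps of 38° (toward lower hue) give a net shift of −76°.
Start = end − shift: 124 + 76 = 200°

200°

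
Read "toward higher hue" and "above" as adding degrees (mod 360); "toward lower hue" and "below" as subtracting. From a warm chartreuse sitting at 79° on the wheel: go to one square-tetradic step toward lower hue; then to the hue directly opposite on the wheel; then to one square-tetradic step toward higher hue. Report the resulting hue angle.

79 − 90 = -11 → -11 + 360 = 349°   (square ↓)
349 + 180 = 529 → 529 − 360 = 169°   (complement)
169 + 90 = 259°   (square ↑)

259°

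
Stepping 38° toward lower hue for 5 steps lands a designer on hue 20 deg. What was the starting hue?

210°

5 steps of 38° (toward lower hue) give a net shift of −190°.
Start = end − shift: 20 + 190 = 210°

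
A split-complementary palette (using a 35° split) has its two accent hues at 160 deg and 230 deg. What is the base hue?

15°

The accents sit 35° either side of the complement, so the complement is their short-arc midpoint on the wheel.
Short-arc midpoint of 160° and 230°: 195°.
Base is 180° from the complement: 195 − 180 = 15°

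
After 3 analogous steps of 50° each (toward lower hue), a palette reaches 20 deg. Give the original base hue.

3 steps of 50° (toward lower hue) give a net shift of −150°.
Start = end − shift: 20 + 150 = 170°

170°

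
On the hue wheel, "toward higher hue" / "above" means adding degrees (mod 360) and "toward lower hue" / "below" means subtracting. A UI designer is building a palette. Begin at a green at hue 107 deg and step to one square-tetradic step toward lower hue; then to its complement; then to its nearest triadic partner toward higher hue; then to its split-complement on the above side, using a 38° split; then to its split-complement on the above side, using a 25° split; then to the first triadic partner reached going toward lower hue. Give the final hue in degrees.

260°

107 − 90 = 17°   (square ↓)
17 + 180 = 197°   (complement)
197 + 120 = 317°   (triadic ↑)
317 + 218 = 535 → 535 − 360 = 175°   (split-comp 38° ↑)
175 + 205 = 380 → 380 − 360 = 20°   (split-comp 25° ↑)
20 − 120 = -100 → -100 + 360 = 260°   (triadic ↓)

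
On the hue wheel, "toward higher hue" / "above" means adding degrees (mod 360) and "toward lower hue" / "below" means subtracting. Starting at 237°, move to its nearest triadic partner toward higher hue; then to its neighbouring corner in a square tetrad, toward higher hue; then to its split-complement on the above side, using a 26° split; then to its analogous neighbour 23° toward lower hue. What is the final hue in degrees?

237 + 120 = 357°   (triadic ↑)
357 + 90 = 447 → 447 − 360 = 87°   (square ↑)
87 + 206 = 293°   (split-comp 26° ↑)
293 − 23 = 270°   (analog 23° ↓)

270°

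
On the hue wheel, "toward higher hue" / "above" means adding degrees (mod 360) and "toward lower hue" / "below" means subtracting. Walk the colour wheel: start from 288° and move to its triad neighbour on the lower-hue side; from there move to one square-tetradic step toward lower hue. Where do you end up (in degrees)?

−120° (triadic ↓): 288 − 120 = 168°
−90° (square ↓): 168 − 90 = 78°

78°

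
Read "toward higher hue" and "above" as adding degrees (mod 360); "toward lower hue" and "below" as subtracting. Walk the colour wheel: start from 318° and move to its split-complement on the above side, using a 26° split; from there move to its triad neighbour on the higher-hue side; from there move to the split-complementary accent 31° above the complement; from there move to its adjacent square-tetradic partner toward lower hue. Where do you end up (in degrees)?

318 + 206 = 524 → 524 − 360 = 164°   (split-comp 26° ↑)
164 + 120 = 284°   (triadic ↑)
284 + 211 = 495 → 495 − 360 = 135°   (split-comp 31° ↑)
135 − 90 = 45°   (square ↓)

45°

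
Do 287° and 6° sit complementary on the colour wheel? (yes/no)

no

Angular distance: |287 − 6| = 281; shorter arc = 360 − 281 = 79°.
Complementary requires 180°.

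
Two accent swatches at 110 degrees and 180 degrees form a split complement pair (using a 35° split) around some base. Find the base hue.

325°

The accents sit 35° either side of the complement, so the complement is their short-arc midpoint on the wheel.
Short-arc midpoint of 110° and 180°: 145°.
Base is 180° from the complement: 145 − 180 = -35 → -35 + 360 = 325°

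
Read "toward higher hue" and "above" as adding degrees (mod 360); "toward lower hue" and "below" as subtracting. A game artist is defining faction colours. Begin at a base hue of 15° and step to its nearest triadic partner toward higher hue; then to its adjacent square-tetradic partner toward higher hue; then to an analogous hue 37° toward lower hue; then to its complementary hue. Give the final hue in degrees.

triadic ↑ +120°: 15 + 120 = 135°
square ↑ +90°: 135 + 90 = 225°
analog 37° ↓ −37°: 225 − 37 = 188°
complement +180°: 188 + 180 = 368 → 368 − 360 = 8°

8°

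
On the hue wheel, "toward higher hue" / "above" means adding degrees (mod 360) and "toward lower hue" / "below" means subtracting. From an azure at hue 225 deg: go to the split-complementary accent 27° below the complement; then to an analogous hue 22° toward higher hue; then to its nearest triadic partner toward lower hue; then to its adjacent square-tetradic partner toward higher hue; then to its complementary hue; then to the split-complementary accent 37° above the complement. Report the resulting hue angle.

47°

split-comp 27° ↓ +153°: 225 + 153 = 378 → 378 − 360 = 18°
analog 22° ↑ +22°: 18 + 22 = 40°
triadic ↓ −120°: 40 − 120 = -80 → -80 + 360 = 280°
square ↑ +90°: 280 + 90 = 370 → 370 − 360 = 10°
complement +180°: 10 + 180 = 190°
split-comp 37° ↑ +217°: 190 + 217 = 407 → 407 − 360 = 47°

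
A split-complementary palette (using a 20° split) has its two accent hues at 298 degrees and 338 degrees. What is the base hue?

138°

The accents sit 20° either side of the complement, so the complement is their short-arc midpoint on the wheel.
Short-arc midpoint of 298° and 338°: 318°.
Base is 180° from the complement: 318 − 180 = 138°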